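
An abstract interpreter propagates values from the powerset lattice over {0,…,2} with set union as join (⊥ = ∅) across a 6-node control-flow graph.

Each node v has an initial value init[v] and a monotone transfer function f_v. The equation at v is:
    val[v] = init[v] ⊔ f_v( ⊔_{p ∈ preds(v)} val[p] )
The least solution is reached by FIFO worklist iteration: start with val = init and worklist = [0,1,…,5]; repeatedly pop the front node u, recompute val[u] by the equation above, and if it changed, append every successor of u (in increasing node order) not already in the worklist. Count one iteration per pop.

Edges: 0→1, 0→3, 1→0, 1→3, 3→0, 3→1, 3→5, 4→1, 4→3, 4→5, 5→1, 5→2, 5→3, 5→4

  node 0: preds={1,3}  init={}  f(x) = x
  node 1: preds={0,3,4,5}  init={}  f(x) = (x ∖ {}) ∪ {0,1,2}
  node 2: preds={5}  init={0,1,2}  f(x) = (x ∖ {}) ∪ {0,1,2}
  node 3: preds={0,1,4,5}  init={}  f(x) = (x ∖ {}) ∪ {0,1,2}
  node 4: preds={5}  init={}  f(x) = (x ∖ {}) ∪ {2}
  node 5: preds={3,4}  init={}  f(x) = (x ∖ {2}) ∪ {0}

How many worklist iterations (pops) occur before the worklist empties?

14

Worklist (14 pops):
  #1 pop 0: in={} → {} (no change)
  #2 pop 1: in={} → {0,1,2} (was {}); enqueue [0]
  #3 pop 2: in={} → {0,1,2} (no change)
  #4 pop 3: in={0,1,2} → {0,1,2} (was {}); enqueue [1]
  #5 pop 4: in={} → {2} (was {}); enqueue [3]
  #6 pop 5: in={0,1,2} → {0,1} (was {}); enqueue [2,4]
  #7 pop 0: in={0,1,2} → {0,1,2} (was {}); enqueue []
  #8 pop 1: in={0,1,2} → {0,1,2} (no change)
  #9 pop 3: in={0,1,2} → {0,1,2} (no change)
  #10 pop 2: in={0,1} → {0,1,2} (no change)
  #11 pop 4: in={0,1} → {0,1,2} (was {2}); enqueue [1,3,5]
  #12 pop 1: in={0,1,2} → {0,1,2} (no change)
  #13 pop 3: in={0,1,2} → {0,1,2} (no change)
  #14 pop 5: in={0,1,2} → {0,1} (no change)

Fixpoint:
  val[0] = {0,1,2}
  val[1] = {0,1,2}
  val[2] = {0,1,2}
  val[3] = {0,1,2}
  val[4] = {0,1,2}
  val[5] = {0,1}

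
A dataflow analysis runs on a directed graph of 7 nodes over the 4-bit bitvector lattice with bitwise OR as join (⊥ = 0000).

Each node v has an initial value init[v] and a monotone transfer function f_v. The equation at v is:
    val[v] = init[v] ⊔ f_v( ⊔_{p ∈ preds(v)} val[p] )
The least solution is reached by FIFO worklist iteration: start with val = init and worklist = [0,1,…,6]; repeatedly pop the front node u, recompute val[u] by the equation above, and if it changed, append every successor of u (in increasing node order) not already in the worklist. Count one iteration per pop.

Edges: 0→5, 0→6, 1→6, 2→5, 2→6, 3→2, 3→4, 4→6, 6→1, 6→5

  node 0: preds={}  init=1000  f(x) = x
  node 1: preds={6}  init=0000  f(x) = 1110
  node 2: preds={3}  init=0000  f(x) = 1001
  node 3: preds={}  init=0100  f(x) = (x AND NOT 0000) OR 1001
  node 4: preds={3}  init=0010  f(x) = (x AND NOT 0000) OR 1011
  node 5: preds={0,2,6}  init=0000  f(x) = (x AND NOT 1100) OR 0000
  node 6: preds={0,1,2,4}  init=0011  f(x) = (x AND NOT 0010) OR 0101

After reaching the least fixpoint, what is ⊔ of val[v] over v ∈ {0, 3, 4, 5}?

1111

Worklist (10 pops):
  #1 pop 0: in=0000 → 1000 (no change)
  #2 pop 1: in=0011 → 1110 (was 0000); enqueue []
  #3 pop 2: in=0100 → 1001 (was 0000); enqueue []
  #4 pop 3: in=0000 → 1101 (was 0100); enqueue [2]
  #5 pop 4: in=1101 → 1111 (was 0010); enqueue []
  #6 pop 5: in=1011 → 0011 (was 0000); enqueue []
  #7 pop 6: in=1111 → 1111 (was 0011); enqueue [1,5]
  #8 pop 2: in=1101 → 1001 (no change)
  #9 pop 1: in=1111 → 1110 (no change)
  #10 pop 5: in=1111 → 0011 (no change)

Fixpoint:
  val[0] = 1000
  val[1] = 1110
  val[2] = 1001
  val[3] = 1101
  val[4] = 1111
  val[5] = 0011
  val[6] = 1111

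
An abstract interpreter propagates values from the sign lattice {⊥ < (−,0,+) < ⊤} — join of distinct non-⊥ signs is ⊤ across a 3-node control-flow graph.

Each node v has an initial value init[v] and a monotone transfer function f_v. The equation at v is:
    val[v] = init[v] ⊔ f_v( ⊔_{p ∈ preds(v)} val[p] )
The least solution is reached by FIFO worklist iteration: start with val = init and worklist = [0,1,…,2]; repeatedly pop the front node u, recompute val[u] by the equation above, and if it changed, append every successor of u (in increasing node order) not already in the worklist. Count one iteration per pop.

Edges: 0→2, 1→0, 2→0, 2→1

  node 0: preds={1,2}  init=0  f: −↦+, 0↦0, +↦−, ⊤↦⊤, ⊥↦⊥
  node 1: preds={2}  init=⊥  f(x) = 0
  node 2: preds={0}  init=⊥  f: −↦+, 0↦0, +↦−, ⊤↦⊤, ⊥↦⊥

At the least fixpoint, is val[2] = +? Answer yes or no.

Worklist (5 pops):
  #1 pop 0: in=⊥ → 0 (no change)
  #2 pop 1: in=⊥ → 0 (was ⊥); enqueue [0]
  #3 pop 2: in=0 → 0 (was ⊥); enqueue [1]
  #4 pop 0: in=0 → 0 (no change)
  #5 pop 1: in=0 → 0 (no change)

Fixpoint:
  val[0] = 0
  val[1] = 0
  val[2] = 0

no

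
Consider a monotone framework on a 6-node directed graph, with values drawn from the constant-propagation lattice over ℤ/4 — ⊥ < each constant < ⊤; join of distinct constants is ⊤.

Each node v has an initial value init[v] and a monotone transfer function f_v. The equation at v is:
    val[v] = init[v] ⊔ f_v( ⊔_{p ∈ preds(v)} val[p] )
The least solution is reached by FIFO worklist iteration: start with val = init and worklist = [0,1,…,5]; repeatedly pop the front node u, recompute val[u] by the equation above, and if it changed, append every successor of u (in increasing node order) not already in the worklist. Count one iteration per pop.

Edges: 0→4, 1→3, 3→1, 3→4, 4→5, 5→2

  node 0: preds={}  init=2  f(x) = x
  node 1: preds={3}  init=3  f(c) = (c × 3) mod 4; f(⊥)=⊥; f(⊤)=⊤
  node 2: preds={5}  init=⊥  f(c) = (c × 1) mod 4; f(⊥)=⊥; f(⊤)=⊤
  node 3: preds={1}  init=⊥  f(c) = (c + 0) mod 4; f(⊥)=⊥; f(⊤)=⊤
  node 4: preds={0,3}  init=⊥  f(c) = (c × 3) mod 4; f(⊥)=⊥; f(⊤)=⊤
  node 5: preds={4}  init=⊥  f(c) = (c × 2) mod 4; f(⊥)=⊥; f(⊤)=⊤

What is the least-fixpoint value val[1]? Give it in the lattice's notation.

⊤

Trace (11 dequeues):
  [1] u=0 | in ⊥ | out 2 | ==
  [2] u=1 | in ⊥ | out 3 | ==
  [3] u=2 | in ⊥ | out ⊥ | ==
  [4] u=3 | in 3 | out 3 | prev ⊥ | push {1}
  [5] u=4 | in ⊤ | out ⊤ | prev ⊥ | push {}
  [6] u=5 | in ⊤ | out ⊤ | prev ⊥ | push {2}
  [7] u=1 | in 3 | out ⊤ | prev 3 | push {3}
  [8] u=2 | in ⊤ | out ⊤ | prev ⊥ | push {}
  [9] u=3 | in ⊤ | out ⊤ | prev 3 | push {1,4}
  [10] u=1 | in ⊤ | out ⊤ | ==
  [11] u=4 | in ⊤ | out ⊤ | ==

Converged values:
  [0] 2
  [1] ⊤
  [2] ⊤
  [3] ⊤
  [4] ⊤
  [5] ⊤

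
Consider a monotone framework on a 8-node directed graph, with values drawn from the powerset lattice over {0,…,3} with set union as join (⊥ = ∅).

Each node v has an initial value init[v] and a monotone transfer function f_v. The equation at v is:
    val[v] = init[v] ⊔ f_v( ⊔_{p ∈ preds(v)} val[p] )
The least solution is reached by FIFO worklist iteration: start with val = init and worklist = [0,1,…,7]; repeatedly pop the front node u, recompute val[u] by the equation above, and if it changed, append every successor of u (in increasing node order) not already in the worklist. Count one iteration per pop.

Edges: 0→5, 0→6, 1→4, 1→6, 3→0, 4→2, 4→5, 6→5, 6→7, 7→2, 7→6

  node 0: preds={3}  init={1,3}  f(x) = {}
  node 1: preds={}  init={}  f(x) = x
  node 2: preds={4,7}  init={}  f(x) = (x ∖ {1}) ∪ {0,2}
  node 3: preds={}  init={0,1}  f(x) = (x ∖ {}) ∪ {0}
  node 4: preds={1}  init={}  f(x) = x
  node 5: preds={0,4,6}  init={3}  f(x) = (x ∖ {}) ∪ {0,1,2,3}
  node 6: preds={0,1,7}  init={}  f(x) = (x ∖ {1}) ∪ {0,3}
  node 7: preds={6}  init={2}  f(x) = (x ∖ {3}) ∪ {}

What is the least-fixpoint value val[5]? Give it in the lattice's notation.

Trace (11 dequeues):
  [1] u=0 | in {0,1} | out {1,3} | ==
  [2] u=1 | in {} | out {} | ==
  [3] u=2 | in {2} | out {0,2} | prev {} | push {}
  [4] u=3 | in {} | out {0,1} | ==
  [5] u=4 | in {} | out {} | ==
  [6] u=5 | in {1,3} | out {0,1,2,3} | prev {3} | push {}
  [7] u=6 | in {1,2,3} | out {0,2,3} | prev {} | push {5}
  [8] u=7 | in {0,2,3} | out {0,2} | prev {2} | push {2,6}
  [9] u=5 | in {0,1,2,3} | out {0,1,2,3} | ==
  [10] u=2 | in {0,2} | out {0,2} | ==
  [11] u=6 | in {0,1,2,3} | out {0,2,3} | ==

Converged values:
  [0] {1,3}
  [1] {}
  [2] {0,2}
  [3] {0,1}
  [4] {}
  [5] {0,1,2,3}
  [6] {0,2,3}
  [7] {0,2}

{0,1,2,3}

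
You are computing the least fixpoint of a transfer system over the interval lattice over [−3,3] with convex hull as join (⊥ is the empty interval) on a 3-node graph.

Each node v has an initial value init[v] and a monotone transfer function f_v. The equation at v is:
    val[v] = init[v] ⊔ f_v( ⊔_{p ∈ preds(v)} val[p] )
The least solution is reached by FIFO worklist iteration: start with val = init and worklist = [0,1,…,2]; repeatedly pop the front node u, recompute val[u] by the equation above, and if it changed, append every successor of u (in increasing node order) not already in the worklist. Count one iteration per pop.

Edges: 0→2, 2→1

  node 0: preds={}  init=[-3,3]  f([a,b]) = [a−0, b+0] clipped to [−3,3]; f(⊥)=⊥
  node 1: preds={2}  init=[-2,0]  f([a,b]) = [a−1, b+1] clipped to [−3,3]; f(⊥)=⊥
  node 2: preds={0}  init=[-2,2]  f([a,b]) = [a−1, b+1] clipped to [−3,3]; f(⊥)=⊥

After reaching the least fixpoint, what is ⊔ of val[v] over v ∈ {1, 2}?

[-3,3]

Iteration log — 4 steps:
  step 1. node 0  ⊔preds=⊥  new=[-3,3]  stable
  step 2. node 1  ⊔preds=[-2,2]  new=[-3,3]  old=[-2,0]  +wl: 
  step 3. node 2  ⊔preds=[-3,3]  new=[-3,3]  old=[-2,2]  +wl: 1
  step 4. node 1  ⊔preds=[-3,3]  new=[-3,3]  stable

Least fixpoint reached:
  node 0: [-3,3]
  node 1: [-3,3]
  node 2: [-3,3]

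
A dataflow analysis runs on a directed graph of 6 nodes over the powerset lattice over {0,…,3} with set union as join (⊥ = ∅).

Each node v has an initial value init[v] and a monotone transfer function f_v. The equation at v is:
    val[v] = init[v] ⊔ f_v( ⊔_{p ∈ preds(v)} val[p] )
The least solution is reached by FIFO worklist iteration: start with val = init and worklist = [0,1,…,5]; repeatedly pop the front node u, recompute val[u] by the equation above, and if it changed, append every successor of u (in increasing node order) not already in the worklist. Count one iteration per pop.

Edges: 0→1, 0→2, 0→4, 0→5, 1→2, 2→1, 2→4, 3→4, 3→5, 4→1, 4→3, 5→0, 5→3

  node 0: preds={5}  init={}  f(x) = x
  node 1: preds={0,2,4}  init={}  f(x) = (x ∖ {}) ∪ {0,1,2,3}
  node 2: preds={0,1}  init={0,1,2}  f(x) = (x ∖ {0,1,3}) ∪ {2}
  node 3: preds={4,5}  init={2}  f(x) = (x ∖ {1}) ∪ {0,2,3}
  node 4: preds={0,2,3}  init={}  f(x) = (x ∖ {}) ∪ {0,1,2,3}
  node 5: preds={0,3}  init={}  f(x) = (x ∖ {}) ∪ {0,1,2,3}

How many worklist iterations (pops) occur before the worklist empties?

13

Worklist (13 pops):
  #1 pop 0: in={} → {} (no change)
  #2 pop 1: in={0,1,2} → {0,1,2,3} (was {}); enqueue []
  #3 pop 2: in={0,1,2,3} → {0,1,2} (no change)
  #4 pop 3: in={} → {0,2,3} (was {2}); enqueue []
  #5 pop 4: in={0,1,2,3} → {0,1,2,3} (was {}); enqueue [1,3]
  #6 pop 5: in={0,2,3} → {0,1,2,3} (was {}); enqueue [0]
  #7 pop 1: in={0,1,2,3} → {0,1,2,3} (no change)
  #8 pop 3: in={0,1,2,3} → {0,2,3} (no change)
  #9 pop 0: in={0,1,2,3} → {0,1,2,3} (was {}); enqueue [1,2,4,5]
  #10 pop 1: in={0,1,2,3} → {0,1,2,3} (no change)
  #11 pop 2: in={0,1,2,3} → {0,1,2} (no change)
  #12 pop 4: in={0,1,2,3} → {0,1,2,3} (no change)
  #13 pop 5: in={0,1,2,3} → {0,1,2,3} (no change)

Fixpoint:
  val[0] = {0,1,2,3}
  val[1] = {0,1,2,3}
  val[2] = {0,1,2}
  val[3] = {0,2,3}
  val[4] = {0,1,2,3}
  val[5] = {0,1,2,3}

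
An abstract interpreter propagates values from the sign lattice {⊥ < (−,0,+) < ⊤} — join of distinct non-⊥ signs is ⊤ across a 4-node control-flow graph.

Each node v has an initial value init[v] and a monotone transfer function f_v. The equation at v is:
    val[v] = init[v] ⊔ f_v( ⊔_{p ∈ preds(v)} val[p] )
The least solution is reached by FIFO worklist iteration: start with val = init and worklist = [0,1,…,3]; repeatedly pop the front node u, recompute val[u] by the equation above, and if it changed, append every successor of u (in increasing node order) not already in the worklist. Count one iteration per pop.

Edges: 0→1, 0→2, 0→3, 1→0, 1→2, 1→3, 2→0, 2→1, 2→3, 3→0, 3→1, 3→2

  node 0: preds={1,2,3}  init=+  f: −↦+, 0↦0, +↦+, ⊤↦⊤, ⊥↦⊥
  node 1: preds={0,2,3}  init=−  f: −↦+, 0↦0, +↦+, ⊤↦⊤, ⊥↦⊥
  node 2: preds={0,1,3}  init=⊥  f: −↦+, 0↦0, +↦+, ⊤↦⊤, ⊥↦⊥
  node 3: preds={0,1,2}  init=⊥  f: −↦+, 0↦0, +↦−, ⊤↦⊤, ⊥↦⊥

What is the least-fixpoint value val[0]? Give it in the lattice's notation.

⊤

Iteration log — 8 steps:
  step 1. node 0  ⊔preds=−  new=+  stable
  step 2. node 1  ⊔preds=+  new=⊤  old=−  +wl: 0
  step 3. node 2  ⊔preds=⊤  new=⊤  old=⊥  +wl: 1
  step 4. node 3  ⊔preds=⊤  new=⊤  old=⊥  +wl: 2
  step 5. node 0  ⊔preds=⊤  new=⊤  old=+  +wl: 3
  step 6. node 1  ⊔preds=⊤  new=⊤  stable
  step 7. node 2  ⊔preds=⊤  new=⊤  stable
  step 8. node 3  ⊔preds=⊤  new=⊤  stable

Least fixpoint reached:
  node 0: ⊤
  node 1: ⊤
  node 2: ⊤
  node 3: ⊤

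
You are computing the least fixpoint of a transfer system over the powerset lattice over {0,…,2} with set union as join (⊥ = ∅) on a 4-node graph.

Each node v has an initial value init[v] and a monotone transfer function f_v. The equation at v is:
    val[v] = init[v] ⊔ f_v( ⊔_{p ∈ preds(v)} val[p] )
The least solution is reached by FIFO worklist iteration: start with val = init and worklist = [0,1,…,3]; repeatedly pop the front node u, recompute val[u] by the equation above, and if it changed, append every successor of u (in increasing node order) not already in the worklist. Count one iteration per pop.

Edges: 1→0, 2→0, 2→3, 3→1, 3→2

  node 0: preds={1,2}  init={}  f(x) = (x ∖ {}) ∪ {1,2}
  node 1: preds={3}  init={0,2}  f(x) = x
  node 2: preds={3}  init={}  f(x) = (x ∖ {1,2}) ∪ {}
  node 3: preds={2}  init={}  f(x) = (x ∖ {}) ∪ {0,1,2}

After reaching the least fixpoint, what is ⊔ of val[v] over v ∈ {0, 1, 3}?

{0,1,2}

Trace (8 dequeues):
  [1] u=0 | in {0,2} | out {0,1,2} | prev {} | push {}
  [2] u=1 | in {} | out {0,2} | ==
  [3] u=2 | in {} | out {} | ==
  [4] u=3 | in {} | out {0,1,2} | prev {} | push {1,2}
  [5] u=1 | in {0,1,2} | out {0,1,2} | prev {0,2} | push {0}
  [6] u=2 | in {0,1,2} | out {0} | prev {} | push {3}
  [7] u=0 | in {0,1,2} | out {0,1,2} | ==
  [8] u=3 | in {0} | out {0,1,2} | ==

Converged values:
  [0] {0,1,2}
  [1] {0,1,2}
  [2] {0}
  [3] {0,1,2}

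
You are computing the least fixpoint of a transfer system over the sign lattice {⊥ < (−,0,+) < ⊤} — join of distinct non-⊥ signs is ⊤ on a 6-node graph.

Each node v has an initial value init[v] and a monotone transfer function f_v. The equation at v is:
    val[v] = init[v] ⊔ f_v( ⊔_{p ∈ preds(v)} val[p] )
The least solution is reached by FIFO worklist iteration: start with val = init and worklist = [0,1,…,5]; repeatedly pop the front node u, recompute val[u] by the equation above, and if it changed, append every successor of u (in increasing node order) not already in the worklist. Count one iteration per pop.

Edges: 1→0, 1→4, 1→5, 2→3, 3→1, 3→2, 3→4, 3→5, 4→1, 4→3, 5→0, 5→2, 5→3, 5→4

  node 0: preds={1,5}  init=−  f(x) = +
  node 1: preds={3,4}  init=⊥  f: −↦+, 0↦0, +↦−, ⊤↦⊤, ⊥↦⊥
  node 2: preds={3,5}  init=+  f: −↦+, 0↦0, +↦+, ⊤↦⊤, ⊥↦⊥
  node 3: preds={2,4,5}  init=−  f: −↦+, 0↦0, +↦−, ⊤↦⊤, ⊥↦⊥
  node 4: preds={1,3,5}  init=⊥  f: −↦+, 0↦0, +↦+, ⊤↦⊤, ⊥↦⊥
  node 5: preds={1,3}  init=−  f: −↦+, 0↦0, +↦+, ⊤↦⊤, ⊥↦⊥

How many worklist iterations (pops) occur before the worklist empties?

13

Trace (13 dequeues):
  [1] u=0 | in − | out ⊤ | prev − | push {}
  [2] u=1 | in − | out + | prev ⊥ | push {0}
  [3] u=2 | in − | out + | ==
  [4] u=3 | in ⊤ | out ⊤ | prev − | push {1,2}
  [5] u=4 | in ⊤ | out ⊤ | prev ⊥ | push {3}
  [6] u=5 | in ⊤ | out ⊤ | prev − | push {4}
  [7] u=0 | in ⊤ | out ⊤ | ==
  [8] u=1 | in ⊤ | out ⊤ | prev + | push {0,5}
  [9] u=2 | in ⊤ | out ⊤ | prev + | push {}
  [10] u=3 | in ⊤ | out ⊤ | ==
  [11] u=4 | in ⊤ | out ⊤ | ==
  [12] u=0 | in ⊤ | out ⊤ | ==
  [13] u=5 | in ⊤ | out ⊤ | ==

Converged values:
  [0] ⊤
  [1] ⊤
  [2] ⊤
  [3] ⊤
  [4] ⊤
  [5] ⊤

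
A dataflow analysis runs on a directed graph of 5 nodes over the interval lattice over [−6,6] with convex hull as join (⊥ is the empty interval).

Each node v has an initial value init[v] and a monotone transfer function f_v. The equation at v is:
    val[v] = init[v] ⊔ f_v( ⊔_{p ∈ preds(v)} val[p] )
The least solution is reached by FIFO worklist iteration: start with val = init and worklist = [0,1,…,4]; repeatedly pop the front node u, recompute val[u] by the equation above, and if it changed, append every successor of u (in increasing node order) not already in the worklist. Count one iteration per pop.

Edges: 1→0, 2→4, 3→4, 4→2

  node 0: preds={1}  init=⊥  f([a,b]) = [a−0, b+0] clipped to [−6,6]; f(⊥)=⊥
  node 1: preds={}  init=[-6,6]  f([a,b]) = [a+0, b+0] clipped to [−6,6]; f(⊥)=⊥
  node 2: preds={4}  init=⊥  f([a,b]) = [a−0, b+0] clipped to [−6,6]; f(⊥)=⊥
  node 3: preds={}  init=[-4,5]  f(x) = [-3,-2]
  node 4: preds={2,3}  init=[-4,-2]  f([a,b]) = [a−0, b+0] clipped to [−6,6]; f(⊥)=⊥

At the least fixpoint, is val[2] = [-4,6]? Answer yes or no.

Iteration log — 7 steps:
  step 1. node 0  ⊔preds=[-6,6]  new=[-6,6]  old=⊥  +wl: 
  step 2. node 1  ⊔preds=⊥  new=[-6,6]  stable
  step 3. node 2  ⊔preds=[-4,-2]  new=[-4,-2]  old=⊥  +wl: 
  step 4. node 3  ⊔preds=⊥  new=[-4,5]  stable
  step 5. node 4  ⊔preds=[-4,5]  new=[-4,5]  old=[-4,-2]  +wl: 2
  step 6. node 2  ⊔preds=[-4,5]  new=[-4,5]  old=[-4,-2]  +wl: 4
  step 7. node 4  ⊔preds=[-4,5]  new=[-4,5]  stable

Least fixpoint reached:
  node 0: [-6,6]
  node 1: [-6,6]
  node 2: [-4,5]
  node 3: [-4,5]
  node 4: [-4,5]

no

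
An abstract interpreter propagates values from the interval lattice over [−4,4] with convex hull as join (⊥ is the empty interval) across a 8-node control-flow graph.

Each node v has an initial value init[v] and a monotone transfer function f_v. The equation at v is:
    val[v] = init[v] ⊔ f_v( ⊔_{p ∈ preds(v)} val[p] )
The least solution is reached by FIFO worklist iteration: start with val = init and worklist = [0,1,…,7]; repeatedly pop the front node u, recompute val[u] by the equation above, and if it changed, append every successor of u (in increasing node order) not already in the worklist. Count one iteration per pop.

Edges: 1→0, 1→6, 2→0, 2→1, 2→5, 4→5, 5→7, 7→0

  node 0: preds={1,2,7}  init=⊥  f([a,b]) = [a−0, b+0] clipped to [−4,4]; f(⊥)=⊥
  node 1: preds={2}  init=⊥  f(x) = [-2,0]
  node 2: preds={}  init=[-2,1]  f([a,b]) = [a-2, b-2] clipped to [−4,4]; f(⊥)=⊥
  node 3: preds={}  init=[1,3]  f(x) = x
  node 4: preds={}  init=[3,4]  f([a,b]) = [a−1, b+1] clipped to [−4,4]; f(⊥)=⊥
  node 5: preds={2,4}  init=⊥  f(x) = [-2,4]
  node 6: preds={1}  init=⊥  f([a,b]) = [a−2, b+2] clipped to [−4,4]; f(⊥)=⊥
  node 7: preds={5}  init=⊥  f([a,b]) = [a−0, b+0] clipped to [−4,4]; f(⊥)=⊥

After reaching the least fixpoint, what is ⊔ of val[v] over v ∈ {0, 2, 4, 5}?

Iteration log — 9 steps:
  step 1. node 0  ⊔preds=[-2,1]  new=[-2,1]  old=⊥  +wl: 
  step 2. node 1  ⊔preds=[-2,1]  new=[-2,0]  old=⊥  +wl: 0
  step 3. node 2  ⊔preds=⊥  new=[-2,1]  stable
  step 4. node 3  ⊔preds=⊥  new=[1,3]  stable
  step 5. node 4  ⊔preds=⊥  new=[3,4]  stable
  step 6. node 5  ⊔preds=[-2,4]  new=[-2,4]  old=⊥  +wl: 
  step 7. node 6  ⊔preds=[-2,0]  new=[-4,2]  old=⊥  +wl: 
  step 8. node 7  ⊔preds=[-2,4]  new=[-2,4]  old=⊥  +wl: 
  step 9. node 0  ⊔preds=[-2,4]  new=[-2,4]  old=[-2,1]  +wl: 

Least fixpoint reached:
  node 0: [-2,4]
  node 1: [-2,0]
  node 2: [-2,1]
  node 3: [1,3]
  node 4: [3,4]
  node 5: [-2,4]
  node 6: [-4,2]
  node 7: [-2,4]

[-2,4]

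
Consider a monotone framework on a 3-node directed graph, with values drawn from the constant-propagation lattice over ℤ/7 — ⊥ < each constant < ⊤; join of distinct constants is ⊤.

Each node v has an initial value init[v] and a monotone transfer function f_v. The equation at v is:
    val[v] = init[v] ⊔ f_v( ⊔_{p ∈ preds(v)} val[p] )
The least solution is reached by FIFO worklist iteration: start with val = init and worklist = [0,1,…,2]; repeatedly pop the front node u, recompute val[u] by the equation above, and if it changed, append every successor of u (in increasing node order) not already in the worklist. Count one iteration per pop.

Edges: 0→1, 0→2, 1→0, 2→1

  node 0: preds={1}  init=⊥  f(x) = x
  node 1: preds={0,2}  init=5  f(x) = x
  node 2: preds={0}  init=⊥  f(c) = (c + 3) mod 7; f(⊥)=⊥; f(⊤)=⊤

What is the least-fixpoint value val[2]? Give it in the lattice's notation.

Trace (8 dequeues):
  [1] u=0 | in 5 | out 5 | prev ⊥ | push {}
  [2] u=1 | in 5 | out 5 | ==
  [3] u=2 | in 5 | out 1 | prev ⊥ | push {1}
  [4] u=1 | in ⊤ | out ⊤ | prev 5 | push {0}
  [5] u=0 | in ⊤ | out ⊤ | prev 5 | push {1,2}
  [6] u=1 | in ⊤ | out ⊤ | ==
  [7] u=2 | in ⊤ | out ⊤ | prev 1 | push {1}
  [8] u=1 | in ⊤ | out ⊤ | ==

Converged values:
  [0] ⊤
  [1] ⊤
  [2] ⊤

⊤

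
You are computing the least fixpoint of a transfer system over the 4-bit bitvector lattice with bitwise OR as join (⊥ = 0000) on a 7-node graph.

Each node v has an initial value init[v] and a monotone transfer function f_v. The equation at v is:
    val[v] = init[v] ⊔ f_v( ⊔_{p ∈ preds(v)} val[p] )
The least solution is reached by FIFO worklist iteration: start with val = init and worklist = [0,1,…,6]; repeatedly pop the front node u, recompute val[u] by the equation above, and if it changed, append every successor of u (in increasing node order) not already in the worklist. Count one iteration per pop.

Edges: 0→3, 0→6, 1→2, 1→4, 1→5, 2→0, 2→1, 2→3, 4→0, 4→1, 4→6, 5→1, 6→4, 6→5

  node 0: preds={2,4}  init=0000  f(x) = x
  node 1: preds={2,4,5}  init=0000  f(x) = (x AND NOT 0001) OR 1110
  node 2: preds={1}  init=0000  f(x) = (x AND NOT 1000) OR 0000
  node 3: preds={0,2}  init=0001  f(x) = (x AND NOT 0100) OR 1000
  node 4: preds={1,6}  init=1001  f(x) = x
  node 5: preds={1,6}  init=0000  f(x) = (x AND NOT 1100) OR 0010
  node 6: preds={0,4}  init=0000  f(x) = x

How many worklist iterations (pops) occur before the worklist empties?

14

Iteration log — 14 steps:
  step 1. node 0  ⊔preds=1001  new=1001  old=0000  +wl: 
  step 2. node 1  ⊔preds=1001  new=1110  old=0000  +wl: 
  step 3. node 2  ⊔preds=1110  new=0110  old=0000  +wl: 0,1
  step 4. node 3  ⊔preds=1111  new=1011  old=0001  +wl: 
  step 5. node 4  ⊔preds=1110  new=1111  old=1001  +wl: 
  step 6. node 5  ⊔preds=1110  new=0010  old=0000  +wl: 
  step 7. node 6  ⊔preds=1111  new=1111  old=0000  +wl: 4,5
  step 8. node 0  ⊔preds=1111  new=1111  old=1001  +wl: 3,6
  step 9. node 1  ⊔preds=1111  new=1110  stable
  step 10. node 4  ⊔preds=1111  new=1111  stable
  step 11. node 5  ⊔preds=1111  new=0011  old=0010  +wl: 1
  step 12. node 3  ⊔preds=1111  new=1011  stable
  step 13. node 6  ⊔preds=1111  new=1111  stable
  step 14. node 1  ⊔preds=1111  new=1110  stable

Least fixpoint reached:
  node 0: 1111
  node 1: 1110
  node 2: 0110
  node 3: 1011
  node 4: 1111
  node 5: 0011
  node 6: 1111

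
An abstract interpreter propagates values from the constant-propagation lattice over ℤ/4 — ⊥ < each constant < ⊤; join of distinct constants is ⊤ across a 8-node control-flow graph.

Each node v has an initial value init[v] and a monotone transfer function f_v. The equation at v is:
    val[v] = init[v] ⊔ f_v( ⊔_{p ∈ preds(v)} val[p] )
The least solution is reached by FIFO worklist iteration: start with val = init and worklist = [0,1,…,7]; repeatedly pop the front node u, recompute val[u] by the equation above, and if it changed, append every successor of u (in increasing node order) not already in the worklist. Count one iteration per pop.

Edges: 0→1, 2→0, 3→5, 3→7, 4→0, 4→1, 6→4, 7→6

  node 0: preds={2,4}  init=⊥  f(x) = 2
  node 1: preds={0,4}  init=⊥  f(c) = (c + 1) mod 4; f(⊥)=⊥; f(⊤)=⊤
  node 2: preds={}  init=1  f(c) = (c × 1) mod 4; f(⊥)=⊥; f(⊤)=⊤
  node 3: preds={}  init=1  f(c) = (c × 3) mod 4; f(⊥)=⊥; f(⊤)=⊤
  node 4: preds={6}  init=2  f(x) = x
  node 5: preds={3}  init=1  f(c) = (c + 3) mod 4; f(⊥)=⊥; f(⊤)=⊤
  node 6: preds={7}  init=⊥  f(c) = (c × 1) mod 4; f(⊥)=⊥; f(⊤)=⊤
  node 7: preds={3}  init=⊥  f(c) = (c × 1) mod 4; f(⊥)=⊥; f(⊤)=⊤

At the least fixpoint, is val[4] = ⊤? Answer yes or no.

Worklist (12 pops):
  #1 pop 0: in=⊤ → 2 (was ⊥); enqueue []
  #2 pop 1: in=2 → 3 (was ⊥); enqueue []
  #3 pop 2: in=⊥ → 1 (no change)
  #4 pop 3: in=⊥ → 1 (no change)
  #5 pop 4: in=⊥ → 2 (no change)
  #6 pop 5: in=1 → ⊤ (was 1); enqueue []
  #7 pop 6: in=⊥ → ⊥ (no change)
  #8 pop 7: in=1 → 1 (was ⊥); enqueue [6]
  #9 pop 6: in=1 → 1 (was ⊥); enqueue [4]
  #10 pop 4: in=1 → ⊤ (was 2); enqueue [0,1]
  #11 pop 0: in=⊤ → 2 (no change)
  #12 pop 1: in=⊤ → ⊤ (was 3); enqueue []

Fixpoint:
  val[0] = 2
  val[1] = ⊤
  val[2] = 1
  val[3] = 1
  val[4] = ⊤
  val[5] = ⊤
  val[6] = 1
  val[7] = 1

yes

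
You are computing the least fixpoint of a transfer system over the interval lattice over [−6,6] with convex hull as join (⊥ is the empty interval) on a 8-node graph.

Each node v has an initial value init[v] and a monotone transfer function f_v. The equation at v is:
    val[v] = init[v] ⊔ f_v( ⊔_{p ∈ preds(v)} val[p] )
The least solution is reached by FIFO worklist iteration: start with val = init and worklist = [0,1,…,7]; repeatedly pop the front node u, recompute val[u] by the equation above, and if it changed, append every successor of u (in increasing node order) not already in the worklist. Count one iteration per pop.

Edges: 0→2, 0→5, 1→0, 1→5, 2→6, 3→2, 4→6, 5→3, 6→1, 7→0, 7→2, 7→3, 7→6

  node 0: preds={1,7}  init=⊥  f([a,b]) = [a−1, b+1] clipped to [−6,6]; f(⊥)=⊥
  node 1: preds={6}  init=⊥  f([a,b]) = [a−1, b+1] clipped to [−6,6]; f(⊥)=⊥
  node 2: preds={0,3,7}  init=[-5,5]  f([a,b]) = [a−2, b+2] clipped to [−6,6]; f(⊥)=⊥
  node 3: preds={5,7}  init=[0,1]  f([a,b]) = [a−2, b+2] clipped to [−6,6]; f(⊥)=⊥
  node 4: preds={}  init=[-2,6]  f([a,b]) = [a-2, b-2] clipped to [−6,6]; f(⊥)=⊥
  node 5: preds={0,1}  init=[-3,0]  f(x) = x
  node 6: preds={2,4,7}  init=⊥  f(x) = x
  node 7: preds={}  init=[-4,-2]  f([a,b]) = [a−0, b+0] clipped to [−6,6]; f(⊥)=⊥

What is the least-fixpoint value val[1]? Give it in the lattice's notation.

[-6,6]

Iteration log — 17 steps:
  step 1. node 0  ⊔preds=[-4,-2]  new=[-5,-1]  old=⊥  +wl: 
  step 2. node 1  ⊔preds=⊥  new=⊥  stable
  step 3. node 2  ⊔preds=[-5,1]  new=[-6,5]  old=[-5,5]  +wl: 
  step 4. node 3  ⊔preds=[-4,0]  new=[-6,2]  old=[0,1]  +wl: 2
  step 5. node 4  ⊔preds=⊥  new=[-2,6]  stable
  step 6. node 5  ⊔preds=[-5,-1]  new=[-5,0]  old=[-3,0]  +wl: 3
  step 7. node 6  ⊔preds=[-6,6]  new=[-6,6]  old=⊥  +wl: 1
  step 8. node 7  ⊔preds=⊥  new=[-4,-2]  stable
  step 9. node 2  ⊔preds=[-6,2]  new=[-6,5]  stable
  step 10. node 3  ⊔preds=[-5,0]  new=[-6,2]  stable
  step 11. node 1  ⊔preds=[-6,6]  new=[-6,6]  old=⊥  +wl: 0,5
  step 12. node 0  ⊔preds=[-6,6]  new=[-6,6]  old=[-5,-1]  +wl: 2
  step 13. node 5  ⊔preds=[-6,6]  new=[-6,6]  old=[-5,0]  +wl: 3
  step 14. node 2  ⊔preds=[-6,6]  new=[-6,6]  old=[-6,5]  +wl: 6
  step 15. node 3  ⊔preds=[-6,6]  new=[-6,6]  old=[-6,2]  +wl: 2
  step 16. node 6  ⊔preds=[-6,6]  new=[-6,6]  stable
  step 17. node 2  ⊔preds=[-6,6]  new=[-6,6]  stable

Least fixpoint reached:
  node 0: [-6,6]
  node 1: [-6,6]
  node 2: [-6,6]
  node 3: [-6,6]
  node 4: [-2,6]
  node 5: [-6,6]
  node 6: [-6,6]
  node 7: [-4,-2]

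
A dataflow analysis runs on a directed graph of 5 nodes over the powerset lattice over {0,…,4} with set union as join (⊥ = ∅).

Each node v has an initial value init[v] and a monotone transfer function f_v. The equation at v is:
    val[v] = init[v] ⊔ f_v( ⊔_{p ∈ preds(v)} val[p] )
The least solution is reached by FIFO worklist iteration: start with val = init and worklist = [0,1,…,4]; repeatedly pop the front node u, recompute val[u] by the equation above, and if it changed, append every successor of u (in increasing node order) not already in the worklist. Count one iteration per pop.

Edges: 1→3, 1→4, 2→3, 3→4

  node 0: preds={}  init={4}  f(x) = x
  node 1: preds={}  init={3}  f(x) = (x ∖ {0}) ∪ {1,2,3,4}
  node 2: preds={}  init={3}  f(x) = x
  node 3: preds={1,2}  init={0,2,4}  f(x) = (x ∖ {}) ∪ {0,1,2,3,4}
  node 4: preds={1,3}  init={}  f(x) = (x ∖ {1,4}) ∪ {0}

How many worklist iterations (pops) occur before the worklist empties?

5

Trace (5 dequeues):
  [1] u=0 | in {} | out {4} | ==
  [2] u=1 | in {} | out {1,2,3,4} | prev {3} | push {}
  [3] u=2 | in {} | out {3} | ==
  [4] u=3 | in {1,2,3,4} | out {0,1,2,3,4} | prev {0,2,4} | push {}
  [5] u=4 | in {0,1,2,3,4} | out {0,2,3} | prev {} | push {}

Converged values:
  [0] {4}
  [1] {1,2,3,4}
  [2] {3}
  [3] {0,1,2,3,4}
  [4] {0,2,3}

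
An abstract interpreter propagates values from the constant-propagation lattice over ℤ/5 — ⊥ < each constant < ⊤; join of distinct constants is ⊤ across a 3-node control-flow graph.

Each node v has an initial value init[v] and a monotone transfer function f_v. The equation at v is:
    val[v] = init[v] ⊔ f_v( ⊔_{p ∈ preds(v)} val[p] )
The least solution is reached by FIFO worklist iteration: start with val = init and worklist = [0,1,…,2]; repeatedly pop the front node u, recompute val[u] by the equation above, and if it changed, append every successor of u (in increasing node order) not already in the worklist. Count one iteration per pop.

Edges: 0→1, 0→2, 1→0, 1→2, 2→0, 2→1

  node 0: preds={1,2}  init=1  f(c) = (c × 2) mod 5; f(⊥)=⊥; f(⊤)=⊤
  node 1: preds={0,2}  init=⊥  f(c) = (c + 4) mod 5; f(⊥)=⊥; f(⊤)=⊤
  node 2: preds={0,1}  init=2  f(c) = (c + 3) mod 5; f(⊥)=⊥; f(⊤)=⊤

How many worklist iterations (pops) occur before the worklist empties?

Trace (5 dequeues):
  [1] u=0 | in 2 | out ⊤ | prev 1 | push {}
  [2] u=1 | in ⊤ | out ⊤ | prev ⊥ | push {0}
  [3] u=2 | in ⊤ | out ⊤ | prev 2 | push {1}
  [4] u=0 | in ⊤ | out ⊤ | ==
  [5] u=1 | in ⊤ | out ⊤ | ==

Converged values:
  [0] ⊤
  [1] ⊤
  [2] ⊤

5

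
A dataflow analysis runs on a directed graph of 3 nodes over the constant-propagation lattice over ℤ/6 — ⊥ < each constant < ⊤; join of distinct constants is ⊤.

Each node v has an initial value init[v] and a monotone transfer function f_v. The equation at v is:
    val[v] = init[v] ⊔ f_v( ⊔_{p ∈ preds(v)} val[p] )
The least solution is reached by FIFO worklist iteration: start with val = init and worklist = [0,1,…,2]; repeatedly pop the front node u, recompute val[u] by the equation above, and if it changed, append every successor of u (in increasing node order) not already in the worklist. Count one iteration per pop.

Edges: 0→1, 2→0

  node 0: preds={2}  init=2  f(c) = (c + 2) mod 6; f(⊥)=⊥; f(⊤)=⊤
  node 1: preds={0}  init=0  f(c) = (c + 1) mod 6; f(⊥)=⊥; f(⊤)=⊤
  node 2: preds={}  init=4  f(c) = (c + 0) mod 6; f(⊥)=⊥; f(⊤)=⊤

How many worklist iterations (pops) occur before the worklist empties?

Worklist (3 pops):
  #1 pop 0: in=4 → ⊤ (was 2); enqueue []
  #2 pop 1: in=⊤ → ⊤ (was 0); enqueue []
  #3 pop 2: in=⊥ → 4 (no change)

Fixpoint:
  val[0] = ⊤
  val[1] = ⊤
  val[2] = 4

3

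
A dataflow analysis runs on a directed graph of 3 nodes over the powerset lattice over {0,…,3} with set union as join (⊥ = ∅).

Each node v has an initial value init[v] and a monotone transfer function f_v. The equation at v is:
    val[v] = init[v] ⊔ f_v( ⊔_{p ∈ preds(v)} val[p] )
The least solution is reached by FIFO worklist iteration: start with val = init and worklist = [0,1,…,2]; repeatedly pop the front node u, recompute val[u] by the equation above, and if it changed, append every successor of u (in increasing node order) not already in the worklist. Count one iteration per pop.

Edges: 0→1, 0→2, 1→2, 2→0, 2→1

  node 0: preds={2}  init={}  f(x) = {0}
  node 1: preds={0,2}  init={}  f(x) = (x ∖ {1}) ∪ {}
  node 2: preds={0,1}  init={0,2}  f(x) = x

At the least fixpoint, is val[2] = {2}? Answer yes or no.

Worklist (3 pops):
  #1 pop 0: in={0,2} → {0} (was {}); enqueue []
  #2 pop 1: in={0,2} → {0,2} (was {}); enqueue []
  #3 pop 2: in={0,2} → {0,2} (no change)

Fixpoint:
  val[0] = {0}
  val[1] = {0,2}
  val[2] = {0,2}

no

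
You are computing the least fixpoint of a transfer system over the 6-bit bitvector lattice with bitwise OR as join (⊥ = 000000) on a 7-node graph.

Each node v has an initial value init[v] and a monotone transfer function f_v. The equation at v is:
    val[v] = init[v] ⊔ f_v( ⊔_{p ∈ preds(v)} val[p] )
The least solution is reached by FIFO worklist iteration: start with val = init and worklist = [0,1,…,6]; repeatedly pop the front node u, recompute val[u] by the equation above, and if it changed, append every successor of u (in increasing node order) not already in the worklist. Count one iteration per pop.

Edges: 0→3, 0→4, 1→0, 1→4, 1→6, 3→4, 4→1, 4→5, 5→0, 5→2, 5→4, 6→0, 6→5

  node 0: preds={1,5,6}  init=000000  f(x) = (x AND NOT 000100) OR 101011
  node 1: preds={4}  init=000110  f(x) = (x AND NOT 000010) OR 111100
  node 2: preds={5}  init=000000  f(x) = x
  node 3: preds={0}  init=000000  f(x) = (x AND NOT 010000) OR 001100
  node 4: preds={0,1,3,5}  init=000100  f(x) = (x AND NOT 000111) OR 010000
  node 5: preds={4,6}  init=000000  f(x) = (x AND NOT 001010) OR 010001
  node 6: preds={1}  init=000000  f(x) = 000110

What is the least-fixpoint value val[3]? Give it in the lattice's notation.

101111

Iteration log — 13 steps:
  step 1. node 0  ⊔preds=000110  new=101011  old=000000  +wl: 
  step 2. node 1  ⊔preds=000100  new=111110  old=000110  +wl: 0
  step 3. node 2  ⊔preds=000000  new=000000  stable
  step 4. node 3  ⊔preds=101011  new=101111  old=000000  +wl: 
  step 5. node 4  ⊔preds=111111  new=111100  old=000100  +wl: 1
  step 6. node 5  ⊔preds=111100  new=110101  old=000000  +wl: 2,4
  step 7. node 6  ⊔preds=111110  new=000110  old=000000  +wl: 5
  step 8. node 0  ⊔preds=111111  new=111011  old=101011  +wl: 3
  step 9. node 1  ⊔preds=111100  new=111110  stable
  step 10. node 2  ⊔preds=110101  new=110101  old=000000  +wl: 
  step 11. node 4  ⊔preds=111111  new=111100  stable
  step 12. node 5  ⊔preds=111110  new=110101  stable
  step 13. node 3  ⊔preds=111011  new=101111  stable

Least fixpoint reached:
  node 0: 111011
  node 1: 111110
  node 2: 110101
  node 3: 101111
  node 4: 111100
  node 5: 110101
  node 6: 000110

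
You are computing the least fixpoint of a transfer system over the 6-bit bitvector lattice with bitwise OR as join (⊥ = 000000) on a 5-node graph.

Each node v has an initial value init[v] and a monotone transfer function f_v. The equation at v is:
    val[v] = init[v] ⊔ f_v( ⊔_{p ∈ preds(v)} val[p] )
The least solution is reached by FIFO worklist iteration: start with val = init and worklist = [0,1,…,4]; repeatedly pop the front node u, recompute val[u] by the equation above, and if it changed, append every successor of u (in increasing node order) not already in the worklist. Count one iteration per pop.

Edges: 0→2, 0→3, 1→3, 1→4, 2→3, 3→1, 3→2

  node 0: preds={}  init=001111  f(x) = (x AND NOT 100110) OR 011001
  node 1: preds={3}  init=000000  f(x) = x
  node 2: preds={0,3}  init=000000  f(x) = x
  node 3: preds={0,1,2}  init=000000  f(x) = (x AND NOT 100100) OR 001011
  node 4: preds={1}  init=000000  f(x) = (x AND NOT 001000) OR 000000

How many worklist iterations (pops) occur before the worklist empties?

Iteration log — 9 steps:
  step 1. node 0  ⊔preds=000000  new=011111  old=001111  +wl: 
  step 2. node 1  ⊔preds=000000  new=000000  stable
  step 3. node 2  ⊔preds=011111  new=011111  old=000000  +wl: 
  step 4. node 3  ⊔preds=011111  new=011011  old=000000  +wl: 1,2
  step 5. node 4  ⊔preds=000000  new=000000  stable
  step 6. node 1  ⊔preds=011011  new=011011  old=000000  +wl: 3,4
  step 7. node 2  ⊔preds=011111  new=011111  stable
  step 8. node 3  ⊔preds=011111  new=011011  stable
  step 9. node 4  ⊔preds=011011  new=010011  old=000000  +wl: 

Least fixpoint reached:
  node 0: 011111
  node 1: 011011
  node 2: 011111
  node 3: 011011
  node 4: 010011

9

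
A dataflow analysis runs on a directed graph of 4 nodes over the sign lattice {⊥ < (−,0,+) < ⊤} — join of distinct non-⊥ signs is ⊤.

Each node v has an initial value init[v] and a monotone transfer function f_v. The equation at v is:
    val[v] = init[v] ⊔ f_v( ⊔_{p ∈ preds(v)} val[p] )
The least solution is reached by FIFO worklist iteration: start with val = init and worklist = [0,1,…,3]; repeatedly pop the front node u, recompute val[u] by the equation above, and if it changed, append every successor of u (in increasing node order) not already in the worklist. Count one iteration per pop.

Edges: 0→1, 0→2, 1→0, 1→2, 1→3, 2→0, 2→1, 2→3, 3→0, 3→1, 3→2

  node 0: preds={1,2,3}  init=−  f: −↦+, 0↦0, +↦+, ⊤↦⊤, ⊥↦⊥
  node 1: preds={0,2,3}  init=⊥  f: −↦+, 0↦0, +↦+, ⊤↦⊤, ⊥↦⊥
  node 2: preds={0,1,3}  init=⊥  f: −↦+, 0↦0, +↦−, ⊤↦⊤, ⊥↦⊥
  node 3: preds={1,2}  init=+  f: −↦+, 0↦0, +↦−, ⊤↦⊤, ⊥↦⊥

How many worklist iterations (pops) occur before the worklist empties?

Iteration log — 7 steps:
  step 1. node 0  ⊔preds=+  new=⊤  old=−  +wl: 
  step 2. node 1  ⊔preds=⊤  new=⊤  old=⊥  +wl: 0
  step 3. node 2  ⊔preds=⊤  new=⊤  old=⊥  +wl: 1
  step 4. node 3  ⊔preds=⊤  new=⊤  old=+  +wl: 2
  step 5. node 0  ⊔preds=⊤  new=⊤  stable
  step 6. node 1  ⊔preds=⊤  new=⊤  stable
  step 7. node 2  ⊔preds=⊤  new=⊤  stable

Least fixpoint reached:
  node 0: ⊤
  node 1: ⊤
  node 2: ⊤
  node 3: ⊤

7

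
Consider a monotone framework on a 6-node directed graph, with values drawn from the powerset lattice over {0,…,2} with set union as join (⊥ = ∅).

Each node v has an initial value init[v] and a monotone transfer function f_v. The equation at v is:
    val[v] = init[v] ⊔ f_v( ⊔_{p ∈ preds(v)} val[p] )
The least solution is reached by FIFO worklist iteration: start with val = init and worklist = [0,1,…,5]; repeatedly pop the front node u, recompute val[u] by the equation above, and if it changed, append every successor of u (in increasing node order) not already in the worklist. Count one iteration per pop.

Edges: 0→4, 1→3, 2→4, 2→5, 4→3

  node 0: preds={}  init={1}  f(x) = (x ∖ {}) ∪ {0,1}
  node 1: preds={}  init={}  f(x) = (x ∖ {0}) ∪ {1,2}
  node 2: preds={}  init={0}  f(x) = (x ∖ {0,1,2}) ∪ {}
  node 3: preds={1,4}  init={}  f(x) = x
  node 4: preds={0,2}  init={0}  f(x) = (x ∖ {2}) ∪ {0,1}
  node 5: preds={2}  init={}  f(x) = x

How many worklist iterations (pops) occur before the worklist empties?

Worklist (7 pops):
  #1 pop 0: in={} → {0,1} (was {1}); enqueue []
  #2 pop 1: in={} → {1,2} (was {}); enqueue []
  #3 pop 2: in={} → {0} (no change)
  #4 pop 3: in={0,1,2} → {0,1,2} (was {}); enqueue []
  #5 pop 4: in={0,1} → {0,1} (was {0}); enqueue [3]
  #6 pop 5: in={0} → {0} (was {}); enqueue []
  #7 pop 3: in={0,1,2} → {0,1,2} (no change)

Fixpoint:
  val[0] = {0,1}
  val[1] = {1,2}
  val[2] = {0}
  val[3] = {0,1,2}
  val[4] = {0,1}
  val[5] = {0}

7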